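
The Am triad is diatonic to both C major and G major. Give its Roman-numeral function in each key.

The scale of C major is C D E F G A B; A is degree 6, and the triad built there (A-C-E) is minor, so it is vi.
The scale of G major is G A B C D E F#; A is degree 2, and the triad built there (A-C-E) is minor, so it is ii.

vi in C major; ii in G major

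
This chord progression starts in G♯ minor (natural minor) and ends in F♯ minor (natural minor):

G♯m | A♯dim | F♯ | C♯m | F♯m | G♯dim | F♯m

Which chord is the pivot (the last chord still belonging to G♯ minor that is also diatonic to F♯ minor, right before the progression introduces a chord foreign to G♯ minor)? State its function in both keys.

Chords diatonic to G♯ minor: G♯m, A♯dim, B, C♯m, D♯m, E, F♯.
Reading the progression, the first chord not in that set is F♯m, so the modulation leaves G♯ minor there.
The chord immediately before F♯m is C♯m, which is diatonic to both keys: iv in G♯ minor and v in F♯ minor.

C♯m — iv in G♯ minor, v in F♯ minor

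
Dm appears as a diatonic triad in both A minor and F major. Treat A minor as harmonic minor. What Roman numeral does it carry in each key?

The scale of A minor (harmonic minor) is A B C D E F G#; D is degree 4, and the triad built there (D-F-A) is minor, so it is iv.
The scale of F major is F G A Bb C D E; D is degree 6, and the triad built there (D-F-A) is minor, so it is vi.

iv in A minor; vi in F major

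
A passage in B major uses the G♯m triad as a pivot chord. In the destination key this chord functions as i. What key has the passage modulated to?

G♯ minor

The numeral i denotes a minor triad on scale degree 1. With G♯ on degree 1, the tonic of the new key is G♯.
Degree 1 carries a minor triad in minor keys, so the destination is G♯ minor.
Check: the diatonic triads of G♯ minor (natural minor) are G♯m (i), A♯dim (ii°), B (III), C♯m (iv), D♯m (v), E (VI), F♯ (VII) — G♯m is indeed i.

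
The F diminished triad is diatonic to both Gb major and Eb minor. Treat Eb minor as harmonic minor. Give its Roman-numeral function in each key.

vii° in Gb major; ii° in Eb minor

The scale of Gb major is Gb Ab Bb Cb Db Eb F; F is degree 7, and the triad built there (F-Ab-Cb) is diminished, so it is vii°.
The scale of Eb minor (harmonic minor) is Eb F Gb Ab Bb Cb D; F is degree 2, and the triad built there (F-Ab-Cb) is diminished, so it is ii°.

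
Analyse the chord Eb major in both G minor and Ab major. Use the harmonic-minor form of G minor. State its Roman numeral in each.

VI in G minor; V in Ab major

The scale of G minor (harmonic minor) is G A Bb C D Eb F#; Eb is degree 6, and the triad built there (Eb-G-Bb) is major, so it is VI.
The scale of Ab major is Ab Bb C Db Eb F G; Eb is degree 5, and the triad built there (Eb-G-Bb) is major, so it is V.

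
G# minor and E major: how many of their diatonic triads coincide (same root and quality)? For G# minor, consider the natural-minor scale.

4

Diatonic triads of G# minor (natural minor): G# minor (i), A# diminished (ii°), B major (III), C# minor (iv), D# minor (v), E major (VI), F# major (VII).
Diatonic triads of E major: E major (I), F# minor (ii), G# minor (iii), A major (IV), B major (V), C# minor (vi), D# diminished (vii°).
Matching root and quality in both lists: G# minor, B major, C# minor, E major.
That gives 4 common triads.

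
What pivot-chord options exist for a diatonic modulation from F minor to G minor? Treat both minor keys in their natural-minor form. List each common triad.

Cm, E♭

Triads in F minor (natural minor): F minor (i), G diminished (ii°), A♭ major (III), B♭ minor (iv), C minor (v), D♭ major (VI), E♭ major (VII).
Triads in G minor (natural minor): G minor (i), A diminished (ii°), B♭ major (III), C minor (iv), D minor (v), E♭ major (VI), F major (VII).
Shared triads with their functions: C minor (v in F minor, iv in G minor); E♭ major (VII in F minor, VI in G minor).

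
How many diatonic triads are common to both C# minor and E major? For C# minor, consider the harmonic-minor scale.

4

Diatonic triads of C# minor (harmonic minor): C# minor (i), D# diminished (ii°), E augmented (III+), F# minor (iv), G# major (V), A major (VI), B# diminished (vii°).
Diatonic triads of E major: E major (I), F# minor (ii), G# minor (iii), A major (IV), B major (V), C# minor (vi), D# diminished (vii°).
Matching root and quality in both lists: C# minor, D# diminished, F# minor, A major.
That gives 4 common triads.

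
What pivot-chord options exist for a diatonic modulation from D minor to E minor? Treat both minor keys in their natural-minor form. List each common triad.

Am, C

Triads in D minor (natural minor): D minor (i), E diminished (ii°), F major (III), G minor (iv), A minor (v), Bb major (VI), C major (VII).
Triads in E minor (natural minor): E minor (i), F# diminished (ii°), G major (III), A minor (iv), B minor (v), C major (VI), D major (VII).
Shared triads with their functions: A minor (v in D minor, iv in E minor); C major (VII in D minor, VI in E minor).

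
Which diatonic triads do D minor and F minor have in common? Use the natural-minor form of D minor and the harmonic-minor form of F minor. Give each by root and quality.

Triads in D minor (natural minor): Dm (i), Edim (ii°), F (III), Gm (iv), Am (v), Bb (VI), C (VII).
Triads in F minor (harmonic minor): Fm (i), Gdim (ii°), Abaug (III+), Bbm (iv), C (V), Db (VI), Edim (vii°).
Shared triads with their functions: Edim (ii° in D minor, vii° in F minor); C (VII in D minor, V in F minor).

Edim, C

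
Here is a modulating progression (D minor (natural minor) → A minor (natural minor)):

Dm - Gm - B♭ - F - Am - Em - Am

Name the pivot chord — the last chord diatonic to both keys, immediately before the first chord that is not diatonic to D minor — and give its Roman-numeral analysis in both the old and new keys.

Chords diatonic to D minor: Dm, Edim, F, Gm, Am, B♭, C.
Reading the progression, the first chord not in that set is Em, so the modulation leaves D minor there.
The chord immediately before Em is Am, which is diatonic to both keys: v in D minor and i in A minor.

Am — v in D minor, i in A minor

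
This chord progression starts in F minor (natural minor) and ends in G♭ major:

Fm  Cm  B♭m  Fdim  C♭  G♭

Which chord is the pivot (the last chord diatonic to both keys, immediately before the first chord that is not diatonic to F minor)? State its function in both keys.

B♭m — iv in F minor, iii in G♭ major

Chords diatonic to F minor: Fm, Gdim, A♭, B♭m, Cm, D♭, E♭.
Reading the progression, the first chord not in that set is Fdim, so the modulation leaves F minor there.
The chord immediately before Fdim is B♭m, which is diatonic to both keys: iv in F minor and iii in G♭ major.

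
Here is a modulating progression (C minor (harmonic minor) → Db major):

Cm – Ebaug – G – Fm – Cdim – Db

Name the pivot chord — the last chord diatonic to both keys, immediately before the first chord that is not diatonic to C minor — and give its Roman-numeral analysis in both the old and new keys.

Chords diatonic to C minor: Cm, Ddim, Ebaug, Fm, G, Ab, Bdim.
Reading the progression, the first chord not in that set is Cdim, so the modulation leaves C minor there.
The chord immediately before Cdim is Fm, which is diatonic to both keys: iv in C minor and iii in Db major.

Fm — iv in C minor, iii in Db major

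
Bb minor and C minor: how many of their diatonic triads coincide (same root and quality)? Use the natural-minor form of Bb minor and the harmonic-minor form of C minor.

2

Diatonic triads of Bb minor (natural minor): Bb minor (i), C diminished (ii°), Db major (III), Eb minor (iv), F minor (v), Gb major (VI), Ab major (VII).
Diatonic triads of C minor (harmonic minor): C minor (i), D diminished (ii°), Eb augmented (III+), F minor (iv), G major (V), Ab major (VI), B diminished (vii°).
Matching root and quality in both lists: F minor, Ab major.
That gives 2 common triads.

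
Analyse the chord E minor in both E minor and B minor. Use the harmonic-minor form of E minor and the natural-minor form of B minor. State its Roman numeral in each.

i in E minor; iv in B minor

The scale of E minor (harmonic minor) is E F♯ G A B C D♯; E is degree 1, and the triad built there (E-G-B) is minor, so it is i.
The scale of B minor (natural minor) is B C♯ D E F♯ G A; E is degree 4, and the triad built there (E-G-B) is minor, so it is iv.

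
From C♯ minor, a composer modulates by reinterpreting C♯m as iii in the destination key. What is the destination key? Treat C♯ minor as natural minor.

The numeral iii denotes a minor triad on scale degree 3. With C♯ on degree 3, the tonic of the new key is A.
Degree 3 carries a minor triad in major keys, so the destination is A major.
Check: the diatonic triads of A major are A (I), Bm (ii), C♯m (iii), D (IV), E (V), F♯m (vi), G♯dim (vii°) — C♯m is indeed iii.

A major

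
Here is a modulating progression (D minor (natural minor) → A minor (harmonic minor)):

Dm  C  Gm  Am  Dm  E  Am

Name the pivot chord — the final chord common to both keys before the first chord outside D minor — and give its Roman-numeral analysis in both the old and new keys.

Chords diatonic to D minor: Dm, Edim, F, Gm, Am, B♭, C.
Reading the progression, the first chord not in that set is E, so the modulation leaves D minor there.
The chord immediately before E is Dm, which is diatonic to both keys: i in D minor and iv in A minor.

Dm — i in D minor, iv in A minor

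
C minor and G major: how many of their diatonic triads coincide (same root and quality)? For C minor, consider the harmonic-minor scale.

1

Diatonic triads of C minor (harmonic minor): Cm (i), Ddim (ii°), E♭aug (III+), Fm (iv), G (V), A♭ (VI), Bdim (vii°).
Diatonic triads of G major: G (I), Am (ii), Bm (iii), C (IV), D (V), Em (vi), F♯dim (vii°).
Matching root and quality in both lists: G.
That gives 1 common triad.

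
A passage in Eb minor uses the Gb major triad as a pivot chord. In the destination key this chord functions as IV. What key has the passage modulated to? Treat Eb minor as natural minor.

Db major

The numeral IV denotes a major triad on scale degree 4. With Gb on degree 4, the tonic of the new key is Db.
Degree 4 carries a major triad in major keys, so the destination is Db major.
Check: the diatonic triads of Db major are Db (I), Ebm (ii), Fm (iii), Gb (IV), Ab (V), Bbm (vi), Cdim (vii°) — Gb major is indeed IV.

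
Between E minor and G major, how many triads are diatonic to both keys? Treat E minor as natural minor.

Diatonic triads of E minor (natural minor): Em (i), F#dim (ii°), G (III), Am (iv), Bm (v), C (VI), D (VII).
Diatonic triads of G major: G (I), Am (ii), Bm (iii), C (IV), D (V), Em (vi), F#dim (vii°).
Matching root and quality in both lists: Em, F#dim, G, Am, Bm, C, D.
That gives 7 common triads.

7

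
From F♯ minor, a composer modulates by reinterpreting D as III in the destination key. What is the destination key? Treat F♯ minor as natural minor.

The numeral III denotes a major triad on scale degree 3. With D on degree 3, the tonic of the new key is B.
Degree 3 carries a major triad in natural-minor keys, so the destination is B minor.
Check: the diatonic triads of B minor (natural minor) are Bm (i), C♯dim (ii°), D (III), Em (iv), F♯m (v), G (VI), A (VII) — D is indeed III.

B minor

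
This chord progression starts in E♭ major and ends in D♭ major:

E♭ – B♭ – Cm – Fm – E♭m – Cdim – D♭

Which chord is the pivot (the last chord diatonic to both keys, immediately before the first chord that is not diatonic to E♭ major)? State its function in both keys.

Fm — ii in E♭ major, iii in D♭ major

Chords diatonic to E♭ major: E♭, Fm, Gm, A♭, B♭, Cm, Ddim.
Reading the progression, the first chord not in that set is E♭m, so the modulation leaves E♭ major there.
The chord immediately before E♭m is Fm, which is diatonic to both keys: ii in E♭ major and iii in D♭ major.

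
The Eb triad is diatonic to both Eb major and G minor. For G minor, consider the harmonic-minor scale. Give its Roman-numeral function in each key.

I in Eb major; VI in G minor

The scale of Eb major is Eb F G Ab Bb C D; Eb is degree 1, and the triad built there (Eb-G-Bb) is major, so it is I.
The scale of G minor (harmonic minor) is G A Bb C D Eb F#; Eb is degree 6, and the triad built there (Eb-G-Bb) is major, so it is VI.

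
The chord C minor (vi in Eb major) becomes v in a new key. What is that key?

The numeral v denotes a minor triad on scale degree 5. With C on degree 5, the tonic of the new key is F.
Degree 5 carries a minor triad in natural-minor keys, so the destination is F minor.
Check: the diatonic triads of F minor (natural minor) are Fm (i), Gdim (ii°), Ab (III), Bbm (iv), Cm (v), Db (VI), Eb (VII) — C minor is indeed v.

F minor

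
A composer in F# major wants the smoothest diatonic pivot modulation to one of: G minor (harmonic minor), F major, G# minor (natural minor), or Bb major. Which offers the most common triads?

Triads of F# major: F# major (I), G# minor (ii), A# minor (iii), B major (IV), C# major (V), D# minor (vi), E# diminished (vii°).
G minor (harmonic minor) shares 0: none.
F major shares 0: none.
G# minor (natural minor) shares 4: F#, G#m, B, D#m.
Bb major shares 0: none.
The most common triads (4) are shared with G# minor.

G# minor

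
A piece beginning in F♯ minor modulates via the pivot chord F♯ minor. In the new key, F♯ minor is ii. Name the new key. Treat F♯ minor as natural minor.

The numeral ii denotes a minor triad on scale degree 2. With F♯ on degree 2, the tonic of the new key is E.
Degree 2 carries a minor triad in major keys, so the destination is E major.
Check: the diatonic triads of E major are E (I), F♯m (ii), G♯m (iii), A (IV), B (V), C♯m (vi), D♯dim (vii°) — F♯ minor is indeed ii.

E major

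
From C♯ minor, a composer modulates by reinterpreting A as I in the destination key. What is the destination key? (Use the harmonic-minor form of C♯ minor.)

A major

The numeral I denotes a major triad on scale degree 1. With A on degree 1, the tonic of the new key is A.
Degree 1 carries a major triad in major keys, so the destination is A major.
Check: the diatonic triads of A major are A (I), Bm (ii), C♯m (iii), D (IV), E (V), F♯m (vi), G♯dim (vii°) — A is indeed I.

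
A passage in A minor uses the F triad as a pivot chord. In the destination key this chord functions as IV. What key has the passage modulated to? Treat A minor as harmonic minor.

The numeral IV denotes a major triad on scale degree 4. With F on degree 4, the tonic of the new key is C.
Degree 4 carries a major triad in major keys, so the destination is C major.
Check: the diatonic triads of C major are C (I), Dm (ii), Em (iii), F (IV), G (V), Am (vi), Bdim (vii°) — F is indeed IV.

C major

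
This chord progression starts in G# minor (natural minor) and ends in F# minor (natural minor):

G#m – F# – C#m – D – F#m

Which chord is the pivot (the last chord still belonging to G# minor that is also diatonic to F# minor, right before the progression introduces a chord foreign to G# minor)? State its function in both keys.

C#m — iv in G# minor, v in F# minor

Chords diatonic to G# minor: G#m, A#dim, B, C#m, D#m, E, F#.
Reading the progression, the first chord not in that set is D, so the modulation leaves G# minor there.
The chord immediately before D is C#m, which is diatonic to both keys: iv in G# minor and v in F# minor.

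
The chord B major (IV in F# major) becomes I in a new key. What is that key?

B major

The numeral I denotes a major triad on scale degree 1. With B on degree 1, the tonic of the new key is B.
Degree 1 carries a major triad in major keys, so the destination is B major.
Check: the diatonic triads of B major are B (I), C#m (ii), D#m (iii), E (IV), F# (V), G#m (vi), A#dim (vii°) — B major is indeed I.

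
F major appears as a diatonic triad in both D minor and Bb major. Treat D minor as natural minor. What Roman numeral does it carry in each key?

The scale of D minor (natural minor) is D E F G A Bb C; F is degree 3, and the triad built there (F-A-C) is major, so it is III.
The scale of Bb major is Bb C D Eb F G A; F is degree 5, and the triad built there (F-A-C) is major, so it is V.

III in D minor; V in Bb major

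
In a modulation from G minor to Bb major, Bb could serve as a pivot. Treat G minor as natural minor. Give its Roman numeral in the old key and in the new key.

III in G minor; I in Bb major

The scale of G minor (natural minor) is G A Bb C D Eb F; Bb is degree 3, and the triad built there (Bb-D-F) is major, so it is III.
The scale of Bb major is Bb C D Eb F G A; Bb is degree 1, and the triad built there (Bb-D-F) is major, so it is I.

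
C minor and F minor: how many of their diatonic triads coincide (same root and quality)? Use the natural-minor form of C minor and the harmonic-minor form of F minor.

1

Diatonic triads of C minor (natural minor): Cm (i), Ddim (ii°), Eb (III), Fm (iv), Gm (v), Ab (VI), Bb (VII).
Diatonic triads of F minor (harmonic minor): Fm (i), Gdim (ii°), Abaug (III+), Bbm (iv), C (V), Db (VI), Edim (vii°).
Matching root and quality in both lists: Fm.
That gives 1 common triad.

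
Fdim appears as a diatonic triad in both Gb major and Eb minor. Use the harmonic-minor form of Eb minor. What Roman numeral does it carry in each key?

vii° in Gb major; ii° in Eb minor

The scale of Gb major is Gb Ab Bb Cb Db Eb F; F is degree 7, and the triad built there (F-Ab-Cb) is diminished, so it is vii°.
The scale of Eb minor (harmonic minor) is Eb F Gb Ab Bb Cb D; F is degree 2, and the triad built there (F-Ab-Cb) is diminished, so it is ii°.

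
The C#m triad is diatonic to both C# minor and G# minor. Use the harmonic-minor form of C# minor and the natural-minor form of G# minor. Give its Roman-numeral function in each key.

The scale of C# minor (harmonic minor) is C# D# E F# G# A B#; C# is degree 1, and the triad built there (C#-E-G#) is minor, so it is i.
The scale of G# minor (natural minor) is G# A# B C# D# E F#; C# is degree 4, and the triad built there (C#-E-G#) is minor, so it is iv.

i in C# minor; iv in G# minor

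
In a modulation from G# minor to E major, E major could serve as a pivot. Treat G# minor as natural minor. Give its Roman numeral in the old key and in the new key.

VI in G# minor; I in E major

The scale of G# minor (natural minor) is G# A# B C# D# E F#; E is degree 6, and the triad built there (E-G#-B) is major, so it is VI.
The scale of E major is E F# G# A B C# D#; E is degree 1, and the triad built there (E-G#-B) is major, so it is I.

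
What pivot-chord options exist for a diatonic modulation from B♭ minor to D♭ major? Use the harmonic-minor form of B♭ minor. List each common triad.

B♭m, Cdim, E♭m, G♭

Triads in B♭ minor (harmonic minor): B♭m (i), Cdim (ii°), D♭aug (III+), E♭m (iv), F (V), G♭ (VI), Adim (vii°).
Triads in D♭ major: D♭ (I), E♭m (ii), Fm (iii), G♭ (IV), A♭ (V), B♭m (vi), Cdim (vii°).
Shared triads with their functions: B♭m (i in B♭ minor, vi in D♭ major); Cdim (ii° in B♭ minor, vii° in D♭ major); E♭m (iv in B♭ minor, ii in D♭ major); G♭ (VI in B♭ minor, IV in D♭ major).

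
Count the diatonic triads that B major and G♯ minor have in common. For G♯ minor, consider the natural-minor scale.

7

Diatonic triads of B major: B (I), C♯m (ii), D♯m (iii), E (IV), F♯ (V), G♯m (vi), A♯dim (vii°).
Diatonic triads of G♯ minor (natural minor): G♯m (i), A♯dim (ii°), B (III), C♯m (iv), D♯m (v), E (VI), F♯ (VII).
Matching root and quality in both lists: B, C♯m, D♯m, E, F♯, G♯m, A♯dim.
That gives 7 common triads.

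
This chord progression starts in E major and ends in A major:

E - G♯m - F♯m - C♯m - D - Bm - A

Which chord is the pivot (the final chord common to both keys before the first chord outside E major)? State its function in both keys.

C♯m — vi in E major, iii in A major

Chords diatonic to E major: E, F♯m, G♯m, A, B, C♯m, D♯dim.
Reading the progression, the first chord not in that set is D, so the modulation leaves E major there.
The chord immediately before D is C♯m, which is diatonic to both keys: vi in E major and iii in A major.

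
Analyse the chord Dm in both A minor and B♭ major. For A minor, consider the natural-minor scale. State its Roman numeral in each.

The scale of A minor (natural minor) is A B C D E F G; D is degree 4, and the triad built there (D-F-A) is minor, so it is iv.
The scale of B♭ major is B♭ C D E♭ F G A; D is degree 3, and the triad built there (D-F-A) is minor, so it is iii.

iv in A minor; iii in B♭ major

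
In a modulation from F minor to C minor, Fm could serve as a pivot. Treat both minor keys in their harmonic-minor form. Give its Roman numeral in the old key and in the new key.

The scale of F minor (harmonic minor) is F G Ab Bb C Db E; F is degree 1, and the triad built there (F-Ab-C) is minor, so it is i.
The scale of C minor (harmonic minor) is C D Eb F G Ab B; F is degree 4, and the triad built there (F-Ab-C) is minor, so it is iv.

i in F minor; iv in C minor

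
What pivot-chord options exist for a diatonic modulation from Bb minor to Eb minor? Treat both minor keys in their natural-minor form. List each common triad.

Bbm, Db, Ebm, Gb

Triads in Bb minor (natural minor): Bb minor (i), C diminished (ii°), Db major (III), Eb minor (iv), F minor (v), Gb major (VI), Ab major (VII).
Triads in Eb minor (natural minor): Eb minor (i), F diminished (ii°), Gb major (III), Ab minor (iv), Bb minor (v), Cb major (VI), Db major (VII).
Shared triads with their functions: Bb minor (i in Bb minor, v in Eb minor); Db major (III in Bb minor, VII in Eb minor); Eb minor (iv in Bb minor, i in Eb minor); Gb major (VI in Bb minor, III in Eb minor).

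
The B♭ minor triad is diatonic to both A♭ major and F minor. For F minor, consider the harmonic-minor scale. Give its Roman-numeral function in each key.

The scale of A♭ major is A♭ B♭ C D♭ E♭ F G; B♭ is degree 2, and the triad built there (B♭-D♭-F) is minor, so it is ii.
The scale of F minor (harmonic minor) is F G A♭ B♭ C D♭ E; B♭ is degree 4, and the triad built there (B♭-D♭-F) is minor, so it is iv.

ii in A♭ major; iv in F minor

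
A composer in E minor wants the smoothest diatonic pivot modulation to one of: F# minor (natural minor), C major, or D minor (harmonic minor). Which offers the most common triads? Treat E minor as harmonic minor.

Triads of E minor (harmonic minor): Em (i), F#dim (ii°), Gaug (III+), Am (iv), B (V), C (VI), D#dim (vii°).
F# minor (natural minor) shares 0: none.
C major shares 3: Em, Am, C.
D minor (harmonic minor) shares 0: none.
The most common triads (3) are shared with C major.

C major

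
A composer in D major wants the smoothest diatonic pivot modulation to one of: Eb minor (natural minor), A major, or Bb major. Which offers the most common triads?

A major

Triads of D major: D (I), Em (ii), F#m (iii), G (IV), A (V), Bm (vi), C#dim (vii°).
Eb minor (natural minor) shares 0: none.
A major shares 4: D, F#m, A, Bm.
Bb major shares 0: none.
The most common triads (4) are shared with A major.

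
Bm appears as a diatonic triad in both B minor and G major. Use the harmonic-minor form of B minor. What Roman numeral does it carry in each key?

i in B minor; iii in G major

The scale of B minor (harmonic minor) is B C# D E F# G A#; B is degree 1, and the triad built there (B-D-F#) is minor, so it is i.
The scale of G major is G A B C D E F#; B is degree 3, and the triad built there (B-D-F#) is minor, so it is iii.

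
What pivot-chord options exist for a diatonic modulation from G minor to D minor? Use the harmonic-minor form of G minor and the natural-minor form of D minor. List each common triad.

Gm

Triads in G minor (harmonic minor): Gm (i), Adim (ii°), Bbaug (III+), Cm (iv), D (V), Eb (VI), F#dim (vii°).
Triads in D minor (natural minor): Dm (i), Edim (ii°), F (III), Gm (iv), Am (v), Bb (VI), C (VII).
Shared triads with their functions: Gm (i in G minor, iv in D minor).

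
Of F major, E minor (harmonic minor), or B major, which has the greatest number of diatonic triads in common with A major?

Triads of A major: A (I), Bm (ii), C#m (iii), D (IV), E (V), F#m (vi), G#dim (vii°).
F major shares 0: none.
E minor (harmonic minor) shares 0: none.
B major shares 2: C#m, E.
The most common triads (2) are shared with B major.

B major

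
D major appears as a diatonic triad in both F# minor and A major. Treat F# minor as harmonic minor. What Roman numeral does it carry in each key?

VI in F# minor; IV in A major

The scale of F# minor (harmonic minor) is F# G# A B C# D E#; D is degree 6, and the triad built there (D-F#-A) is major, so it is VI.
The scale of A major is A B C# D E F# G#; D is degree 4, and the triad built there (D-F#-A) is major, so it is IV.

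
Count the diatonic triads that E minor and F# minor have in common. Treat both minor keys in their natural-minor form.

Diatonic triads of E minor (natural minor): Em (i), F#dim (ii°), G (III), Am (iv), Bm (v), C (VI), D (VII).
Diatonic triads of F# minor (natural minor): F#m (i), G#dim (ii°), A (III), Bm (iv), C#m (v), D (VI), E (VII).
Matching root and quality in both lists: Bm, D.
That gives 2 common triads.

2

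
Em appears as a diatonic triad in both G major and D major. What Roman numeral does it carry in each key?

vi in G major; ii in D major

The scale of G major is G A B C D E F#; E is degree 6, and the triad built there (E-G-B) is minor, so it is vi.
The scale of D major is D E F# G A B C#; E is degree 2, and the triad built there (E-G-B) is minor, so it is ii.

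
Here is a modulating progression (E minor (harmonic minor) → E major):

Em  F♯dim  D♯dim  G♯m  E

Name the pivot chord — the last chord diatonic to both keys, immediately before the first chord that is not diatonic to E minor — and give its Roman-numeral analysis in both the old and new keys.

D♯dim — vii° in E minor, vii° in E major

Chords diatonic to E minor: Em, F♯dim, Gaug, Am, B, C, D♯dim.
Reading the progression, the first chord not in that set is G♯m, so the modulation leaves E minor there.
The chord immediately before G♯m is D♯dim, which is diatonic to both keys: vii° in E minor and vii° in E major.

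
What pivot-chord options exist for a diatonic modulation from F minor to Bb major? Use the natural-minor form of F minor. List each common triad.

Cm, Eb

Triads in F minor (natural minor): Fm (i), Gdim (ii°), Ab (III), Bbm (iv), Cm (v), Db (VI), Eb (VII).
Triads in Bb major: Bb (I), Cm (ii), Dm (iii), Eb (IV), F (V), Gm (vi), Adim (vii°).
Shared triads with their functions: Cm (v in F minor, ii in Bb major); Eb (VII in F minor, IV in Bb major).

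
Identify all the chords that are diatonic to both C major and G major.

Triads in C major: C (I), Dm (ii), Em (iii), F (IV), G (V), Am (vi), Bdim (vii°).
Triads in G major: G (I), Am (ii), Bm (iii), C (IV), D (V), Em (vi), F#dim (vii°).
Shared triads with their functions: C (I in C major, IV in G major); Em (iii in C major, vi in G major); G (V in C major, I in G major); Am (vi in C major, ii in G major).

C, Em, G, Am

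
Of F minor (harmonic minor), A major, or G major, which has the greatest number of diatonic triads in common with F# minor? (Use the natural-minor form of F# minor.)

A major

Triads of F# minor (natural minor): F#m (i), G#dim (ii°), A (III), Bm (iv), C#m (v), D (VI), E (VII).
F minor (harmonic minor) shares 0: none.
A major shares 7: F#m, G#dim, A, Bm, C#m, D, E.
G major shares 2: Bm, D.
The most common triads (7) are shared with A major.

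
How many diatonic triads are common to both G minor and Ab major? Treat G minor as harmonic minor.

2

Diatonic triads of G minor (harmonic minor): G minor (i), A diminished (ii°), Bb augmented (III+), C minor (iv), D major (V), Eb major (VI), F# diminished (vii°).
Diatonic triads of Ab major: Ab major (I), Bb minor (ii), C minor (iii), Db major (IV), Eb major (V), F minor (vi), G diminished (vii°).
Matching root and quality in both lists: C minor, Eb major.
That gives 2 common triads.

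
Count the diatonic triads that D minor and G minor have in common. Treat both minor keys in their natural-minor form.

Diatonic triads of D minor (natural minor): Dm (i), Edim (ii°), F (III), Gm (iv), Am (v), B♭ (VI), C (VII).
Diatonic triads of G minor (natural minor): Gm (i), Adim (ii°), B♭ (III), Cm (iv), Dm (v), E♭ (VI), F (VII).
Matching root and quality in both lists: Dm, F, Gm, B♭.
That gives 4 common triads.

4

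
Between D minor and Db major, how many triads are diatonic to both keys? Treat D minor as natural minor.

0

Diatonic triads of D minor (natural minor): Dm (i), Edim (ii°), F (III), Gm (iv), Am (v), Bb (VI), C (VII).
Diatonic triads of Db major: Db (I), Ebm (ii), Fm (iii), Gb (IV), Ab (V), Bbm (vi), Cdim (vii°).
No triad has the same root and quality in both keys.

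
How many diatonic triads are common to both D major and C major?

2

Diatonic triads of D major: D (I), Em (ii), F#m (iii), G (IV), A (V), Bm (vi), C#dim (vii°).
Diatonic triads of C major: C (I), Dm (ii), Em (iii), F (IV), G (V), Am (vi), Bdim (vii°).
Matching root and quality in both lists: Em, G.
That gives 2 common triads.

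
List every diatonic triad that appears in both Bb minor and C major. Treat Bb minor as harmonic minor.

F

Triads in Bb minor (harmonic minor): Bbm (i), Cdim (ii°), Dbaug (III+), Ebm (iv), F (V), Gb (VI), Adim (vii°).
Triads in C major: C (I), Dm (ii), Em (iii), F (IV), G (V), Am (vi), Bdim (vii°).
Shared triads with their functions: F (V in Bb minor, IV in C major).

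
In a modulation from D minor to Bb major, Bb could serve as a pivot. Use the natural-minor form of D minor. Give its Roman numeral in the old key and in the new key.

The scale of D minor (natural minor) is D E F G A Bb C; Bb is degree 6, and the triad built there (Bb-D-F) is major, so it is VI.
The scale of Bb major is Bb C D Eb F G A; Bb is degree 1, and the triad built there (Bb-D-F) is major, so it is I.

VI in D minor; I in Bb major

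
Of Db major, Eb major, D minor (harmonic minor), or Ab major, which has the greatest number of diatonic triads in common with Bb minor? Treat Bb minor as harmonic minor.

Db major

Triads of Bb minor (harmonic minor): Bbm (i), Cdim (ii°), Dbaug (III+), Ebm (iv), F (V), Gb (VI), Adim (vii°).
Db major shares 4: Bbm, Cdim, Ebm, Gb.
Eb major shares 0: none.
D minor (harmonic minor) shares 0: none.
Ab major shares 1: Bbm.
The most common triads (4) are shared with Db major.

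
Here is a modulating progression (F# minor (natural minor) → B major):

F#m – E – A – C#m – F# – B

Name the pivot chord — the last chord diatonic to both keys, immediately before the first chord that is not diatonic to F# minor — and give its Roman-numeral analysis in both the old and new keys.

Chords diatonic to F# minor: F#m, G#dim, A, Bm, C#m, D, E.
Reading the progression, the first chord not in that set is F#, so the modulation leaves F# minor there.
The chord immediately before F# is C#m, which is diatonic to both keys: v in F# minor and ii in B major.

C#m — v in F# minor, ii in B major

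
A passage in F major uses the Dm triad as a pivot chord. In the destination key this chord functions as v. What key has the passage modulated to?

The numeral v denotes a minor triad on scale degree 5. With D on degree 5, the tonic of the new key is G.
Degree 5 carries a minor triad in natural-minor keys, so the destination is G minor.
Check: the diatonic triads of G minor (natural minor) are Gm (i), Adim (ii°), Bb (III), Cm (iv), Dm (v), Eb (VI), F (VII) — Dm is indeed v.

G minor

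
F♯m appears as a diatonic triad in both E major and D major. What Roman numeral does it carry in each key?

ii in E major; iii in D major

The scale of E major is E F♯ G♯ A B C♯ D♯; F♯ is degree 2, and the triad built there (F♯-A-C♯) is minor, so it is ii.
The scale of D major is D E F♯ G A B C♯; F♯ is degree 3, and the triad built there (F♯-A-C♯) is minor, so it is iii.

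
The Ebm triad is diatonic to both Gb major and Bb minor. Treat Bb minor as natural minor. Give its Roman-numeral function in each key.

The scale of Gb major is Gb Ab Bb Cb Db Eb F; Eb is degree 6, and the triad built there (Eb-Gb-Bb) is minor, so it is vi.
The scale of Bb minor (natural minor) is Bb C Db Eb F Gb Ab; Eb is degree 4, and the triad built there (Eb-Gb-Bb) is minor, so it is iv.

vi in Gb major; iv in Bb minor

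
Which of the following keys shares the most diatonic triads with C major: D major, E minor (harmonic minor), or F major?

Triads of C major: C major (I), D minor (ii), E minor (iii), F major (IV), G major (V), A minor (vi), B diminished (vii°).
D major shares 2: Em, G.
E minor (harmonic minor) shares 3: C, Em, Am.
F major shares 4: C, Dm, F, Am.
The most common triads (4) are shared with F major.

F major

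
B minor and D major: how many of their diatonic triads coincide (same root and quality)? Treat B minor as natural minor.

7

Diatonic triads of B minor (natural minor): Bm (i), C♯dim (ii°), D (III), Em (iv), F♯m (v), G (VI), A (VII).
Diatonic triads of D major: D (I), Em (ii), F♯m (iii), G (IV), A (V), Bm (vi), C♯dim (vii°).
Matching root and quality in both lists: Bm, C♯dim, D, Em, F♯m, G, A.
That gives 7 common triads.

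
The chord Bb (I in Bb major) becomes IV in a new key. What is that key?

The numeral IV denotes a major triad on scale degree 4. With Bb on degree 4, the tonic of the new key is F.
Degree 4 carries a major triad in major keys, so the destination is F major.
Check: the diatonic triads of F major are F (I), Gm (ii), Am (iii), Bb (IV), C (V), Dm (vi), Edim (vii°) — Bb is indeed IV.

F major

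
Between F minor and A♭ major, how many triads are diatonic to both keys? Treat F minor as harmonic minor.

Diatonic triads of F minor (harmonic minor): Fm (i), Gdim (ii°), A♭aug (III+), B♭m (iv), C (V), D♭ (VI), Edim (vii°).
Diatonic triads of A♭ major: A♭ (I), B♭m (ii), Cm (iii), D♭ (IV), E♭ (V), Fm (vi), Gdim (vii°).
Matching root and quality in both lists: Fm, Gdim, B♭m, D♭.
That gives 4 common triads.

4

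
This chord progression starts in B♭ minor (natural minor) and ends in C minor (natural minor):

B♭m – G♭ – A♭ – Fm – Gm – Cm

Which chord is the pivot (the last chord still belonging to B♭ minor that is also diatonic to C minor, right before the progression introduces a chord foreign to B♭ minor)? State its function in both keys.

Chords diatonic to B♭ minor: B♭m, Cdim, D♭, E♭m, Fm, G♭, A♭.
Reading the progression, the first chord not in that set is Gm, so the modulation leaves B♭ minor there.
The chord immediately before Gm is Fm, which is diatonic to both keys: v in B♭ minor and iv in C minor.

Fm — v in B♭ minor, iv in C minor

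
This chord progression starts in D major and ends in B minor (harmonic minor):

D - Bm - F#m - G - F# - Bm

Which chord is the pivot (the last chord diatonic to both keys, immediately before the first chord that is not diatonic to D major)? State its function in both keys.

G — IV in D major, VI in B minor

Chords diatonic to D major: D, Em, F#m, G, A, Bm, C#dim.
Reading the progression, the first chord not in that set is F#, so the modulation leaves D major there.
The chord immediately before F# is G, which is diatonic to both keys: IV in D major and VI in B minor.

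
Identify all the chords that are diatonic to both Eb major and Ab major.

Triads in Eb major: Eb major (I), F minor (ii), G minor (iii), Ab major (IV), Bb major (V), C minor (vi), D diminished (vii°).
Triads in Ab major: Ab major (I), Bb minor (ii), C minor (iii), Db major (IV), Eb major (V), F minor (vi), G diminished (vii°).
Shared triads with their functions: Eb major (I in Eb major, V in Ab major); F minor (ii in Eb major, vi in Ab major); Ab major (IV in Eb major, I in Ab major); C minor (vi in Eb major, iii in Ab major).

Eb, Fm, Ab, Cm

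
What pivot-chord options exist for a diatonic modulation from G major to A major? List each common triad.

Bm, D

Triads in G major: G major (I), A minor (ii), B minor (iii), C major (IV), D major (V), E minor (vi), F♯ diminished (vii°).
Triads in A major: A major (I), B minor (ii), C♯ minor (iii), D major (IV), E major (V), F♯ minor (vi), G♯ diminished (vii°).
Shared triads with their functions: B minor (iii in G major, ii in A major); D major (V in G major, IV in A major).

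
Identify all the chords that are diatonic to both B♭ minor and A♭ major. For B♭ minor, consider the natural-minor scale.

Triads in B♭ minor (natural minor): B♭m (i), Cdim (ii°), D♭ (III), E♭m (iv), Fm (v), G♭ (VI), A♭ (VII).
Triads in A♭ major: A♭ (I), B♭m (ii), Cm (iii), D♭ (IV), E♭ (V), Fm (vi), Gdim (vii°).
Shared triads with their functions: B♭m (i in B♭ minor, ii in A♭ major); D♭ (III in B♭ minor, IV in A♭ major); Fm (v in B♭ minor, vi in A♭ major); A♭ (VII in B♭ minor, I in A♭ major).

B♭m, D♭, Fm, A♭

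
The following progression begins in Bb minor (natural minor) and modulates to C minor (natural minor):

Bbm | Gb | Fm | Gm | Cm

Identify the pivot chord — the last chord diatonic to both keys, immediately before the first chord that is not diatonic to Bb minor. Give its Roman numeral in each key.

Fm — v in Bb minor, iv in C minor

Chords diatonic to Bb minor: Bbm, Cdim, Db, Ebm, Fm, Gb, Ab.
Reading the progression, the first chord not in that set is Gm, so the modulation leaves Bb minor there.
The chord immediately before Gm is Fm, which is diatonic to both keys: v in Bb minor and iv in C minor.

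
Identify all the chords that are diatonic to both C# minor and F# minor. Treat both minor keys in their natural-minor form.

Triads in C# minor (natural minor): C#m (i), D#dim (ii°), E (III), F#m (iv), G#m (v), A (VI), B (VII).
Triads in F# minor (natural minor): F#m (i), G#dim (ii°), A (III), Bm (iv), C#m (v), D (VI), E (VII).
Shared triads with their functions: C#m (i in C# minor, v in F# minor); E (III in C# minor, VII in F# minor); F#m (iv in C# minor, i in F# minor); A (VI in C# minor, III in F# minor).

C#m, E, F#m, A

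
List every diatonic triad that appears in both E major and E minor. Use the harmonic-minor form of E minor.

B, D#dim

Triads in E major: E (I), F#m (ii), G#m (iii), A (IV), B (V), C#m (vi), D#dim (vii°).
Triads in E minor (harmonic minor): Em (i), F#dim (ii°), Gaug (III+), Am (iv), B (V), C (VI), D#dim (vii°).
Shared triads with their functions: B (V in E major, V in E minor); D#dim (vii° in E major, vii° in E minor).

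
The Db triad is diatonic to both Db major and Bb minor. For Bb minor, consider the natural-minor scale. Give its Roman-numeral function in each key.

I in Db major; III in Bb minor

The scale of Db major is Db Eb F Gb Ab Bb C; Db is degree 1, and the triad built there (Db-F-Ab) is major, so it is I.
The scale of Bb minor (natural minor) is Bb C Db Eb F Gb Ab; Db is degree 3, and the triad built there (Db-F-Ab) is major, so it is III.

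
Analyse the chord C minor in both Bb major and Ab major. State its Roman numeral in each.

ii in Bb major; iii in Ab major

The scale of Bb major is Bb C D Eb F G A; C is degree 2, and the triad built there (C-Eb-G) is minor, so it is ii.
The scale of Ab major is Ab Bb C Db Eb F G; C is degree 3, and the triad built there (C-Eb-G) is minor, so it is iii.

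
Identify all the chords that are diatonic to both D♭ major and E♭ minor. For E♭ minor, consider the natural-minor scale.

Triads in D♭ major: D♭ major (I), E♭ minor (ii), F minor (iii), G♭ major (IV), A♭ major (V), B♭ minor (vi), C diminished (vii°).
Triads in E♭ minor (natural minor): E♭ minor (i), F diminished (ii°), G♭ major (III), A♭ minor (iv), B♭ minor (v), C♭ major (VI), D♭ major (VII).
Shared triads with their functions: D♭ major (I in D♭ major, VII in E♭ minor); E♭ minor (ii in D♭ major, i in E♭ minor); G♭ major (IV in D♭ major, III in E♭ minor); B♭ minor (vi in D♭ major, v in E♭ minor).

D♭, E♭m, G♭, B♭m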